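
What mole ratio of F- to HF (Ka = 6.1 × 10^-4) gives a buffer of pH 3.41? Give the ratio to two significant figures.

ratio = 1.6

pKa = -log(6.1 × 10^-4) = 3.215
pH = pKa + log(r) ⇒ log(r) = 3.41 − 3.215 = +0.195
r = [F-]/[HF] = 10^(+0.195) = 1.57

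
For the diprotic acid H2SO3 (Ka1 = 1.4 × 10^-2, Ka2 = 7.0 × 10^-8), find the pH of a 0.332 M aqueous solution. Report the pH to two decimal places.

pH = 1.21

Since Ka1 ≫ Ka2, the first ionization dominates [H+].
Ka1 = x²/(0.332 − x) = 1.4 × 10^-2
Solving the quadratic: x = (−Ka1 + √(Ka1² + 4·Ka1·C₀))/2 = 6.15 × 10^-2 M
pH = −log(6.15 × 10^-2) = 1.21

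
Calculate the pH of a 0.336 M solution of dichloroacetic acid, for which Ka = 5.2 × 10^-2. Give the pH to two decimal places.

Cl2CHCOOH ⇌ Cl2CHCOO- + H+
Ka = [H+]²/(0.336 − [H+]) = 5.2 × 10^-2
The 5% rule fails; solving [H+]² + Ka·[H+] − Ka·C₀ = 0 exactly:
[H+] = [−0.052 + √(0.052² + 0.0699)]/2 = 1.09 × 10^-1 M
pH = −log(1.09 × 10^-1) = 0.96

pH = 0.96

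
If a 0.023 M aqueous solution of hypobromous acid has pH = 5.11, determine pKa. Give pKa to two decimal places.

pKa = 8.58

[H+] = 10^(-5.11) = 7.76 × 10^-6 M
At equilibrium [HA] = 0.023 − 7.76 × 10^-6 = 2.30 × 10^-2 M
Ka = [H+][A-]/[HA] = (7.76 × 10^-6)² / 2.30 × 10^-2 = 2.62 × 10^-9
pKa = -log(2.62 × 10^-9) = 8.58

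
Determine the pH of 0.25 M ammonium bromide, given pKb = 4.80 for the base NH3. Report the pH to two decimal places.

pH = 4.90

NH4+ is the conjugate acid of the weak base NH3.
Kb = 10^(−4.80) = 1.58 × 10^-5
Ka = Kw/Kb = 1.0×10^-14 / 1.58 × 10^-5 = 6.33 × 10^-10
Ka = [H+]²/(0.25 − [H+]) = 6.33 × 10^-10
Assume [H+] ≪ 0.25: [H+] ≈ √(6.33 × 10^-10 × 0.25) = 1.26 × 10^-5 M
pH = −log[H+] = −log(1.26 × 10^-5) = 4.90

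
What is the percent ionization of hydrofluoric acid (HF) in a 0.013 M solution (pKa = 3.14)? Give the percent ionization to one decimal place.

HF ⇌ F- + H+; let x = [H+] at equilibrium.
Ka = 10^(−3.14) = 7.24 × 10^-4
Ka = x²/(C₀ − x); solving the quadratic gives x = 2.73 × 10^-3 M.
% ionization = x/C₀ × 100% = 2.73 × 10^-3/0.013 × 100% = 21.0%

21.0%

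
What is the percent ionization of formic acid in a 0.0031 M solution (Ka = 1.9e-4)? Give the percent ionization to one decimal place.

21.9%

HCOOH ⇌ HCOO- + H+; let x = [H+] at equilibrium.
Ka = x²/(C₀ − x); solving the quadratic gives x = 6.78 × 10^-4 M.
Fraction ionized = 6.78 × 10^-4 / 0.0031 = 0.2187 → 21.9%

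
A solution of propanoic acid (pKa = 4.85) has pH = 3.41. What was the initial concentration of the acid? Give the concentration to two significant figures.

[H+] = 10^(-3.41) = 3.89 × 10^-4 M = x
Ka = 10^(−4.85) = 1.41 × 10^-5
Ka = x²/(C₀ − x) ⇒ C₀ = x + x²/Ka
C₀ = 3.89 × 10^-4 + (3.89 × 10^-4)²/(1.41 × 10^-5) = 1.11 × 10^-2 M

C₀ = 1.1 × 10^-2 M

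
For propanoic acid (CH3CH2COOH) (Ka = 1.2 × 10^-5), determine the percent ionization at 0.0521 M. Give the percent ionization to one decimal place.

1.5%

CH3CH2COOH ⇌ CH3CH2COO- + H+; let x = [H+] at equilibrium.
x ≈ √(Ka·C₀) = √(1.2 × 10^-5 × 0.0521) = 7.91 × 10^-4 M
Fraction ionized = 7.91 × 10^-4 / 0.0521 = 0.0152 → 1.5%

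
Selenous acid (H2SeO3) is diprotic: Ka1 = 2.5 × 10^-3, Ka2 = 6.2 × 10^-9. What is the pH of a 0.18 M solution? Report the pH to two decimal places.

pH = 1.70

Since Ka1 ≫ Ka2, the first ionization dominates [H+].
Ka1 = x²/(0.18 − x) = 2.5 × 10^-3
Solving the quadratic: x = (−Ka1 + √(Ka1² + 4·Ka1·C₀))/2 = 2.00 × 10^-2 M
pH = −log(2.00 × 10^-2) = 1.70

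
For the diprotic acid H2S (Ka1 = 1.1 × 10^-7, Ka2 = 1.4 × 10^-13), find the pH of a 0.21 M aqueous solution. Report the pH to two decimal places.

Ka1 ≫ Ka2, so treat the first dissociation as the only significant source of H+.
Ka1 = x²/(0.21 − x) = 1.1 × 10^-7
x ≈ √(1.1 × 10^-7 × 0.21) = 1.52 × 10^-4 M
pH = −log(1.52 × 10^-4) = 3.82

pH = 3.82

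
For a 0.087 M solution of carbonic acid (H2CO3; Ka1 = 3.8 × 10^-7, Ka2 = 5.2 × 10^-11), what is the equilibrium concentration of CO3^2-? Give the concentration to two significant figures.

5.2 × 10^-11 M

First ionization gives [H+] ≈ [HCO3-] = 1.82 × 10^-4 M.
Second step: Ka2 = [H+][CO3^2-]/[HCO3-] ≈ [CO3^2-] (since [H+] ≈ [HCO3-]).
So [CO3^2-] ≈ Ka2.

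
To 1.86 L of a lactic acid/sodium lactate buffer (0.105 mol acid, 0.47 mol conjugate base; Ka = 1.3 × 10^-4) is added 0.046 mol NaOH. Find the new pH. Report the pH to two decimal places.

After neutralization: n(CH3CH(OH)COOH) = 0.059 mol, n(CH3CH(OH)COO-) = 0.516 mol.
pKa = −log(1.3 × 10^-4) = 3.886
Henderson–Hasselbalch with mole ratio 0.516/0.059: pH = 3.886 + (+0.942)

pH = 4.83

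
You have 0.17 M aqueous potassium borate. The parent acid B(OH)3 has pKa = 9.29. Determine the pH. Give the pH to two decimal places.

B(OH)4- is the conjugate base of the weak acid B(OH)3.
Ka = 10^(−9.29) = 5.13 × 10^-10
Kb = Kw/Ka = 1.0×10^-14 / 5.13 × 10^-10 = 1.95 × 10^-5
From the ICE table, Kb = [OH-]²/(0.17 − [OH-]) = 1.95 × 10^-5.
Assume [OH-] ≪ 0.17: [OH-] ≈ √(1.95 × 10^-5 × 0.17) = 1.82 × 10^-3 M
pOH = −log(1.82 × 10^-3) = 2.74; pH = 14.00 − 2.74 = 11.26

pH = 11.26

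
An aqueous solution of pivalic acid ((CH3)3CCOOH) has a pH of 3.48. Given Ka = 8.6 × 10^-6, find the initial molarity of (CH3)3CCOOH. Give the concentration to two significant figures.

C₀ = 1.3 × 10^-2 M

[H+] = 10^(-3.48) = 3.31 × 10^-4 M = x
Ka = x²/(C₀ − x) ⇒ C₀ = x + x²/Ka
C₀ = 3.31 × 10^-4 + (3.31 × 10^-4)²/(8.6 × 10^-6) = 1.31 × 10^-2 M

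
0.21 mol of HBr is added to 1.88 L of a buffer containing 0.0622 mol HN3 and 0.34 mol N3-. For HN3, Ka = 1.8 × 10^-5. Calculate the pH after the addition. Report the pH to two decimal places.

After neutralization: n(HN3) = 0.272 mol, n(N3-) = 0.13 mol.
pKa = −log(1.8 × 10^-5) = 4.745
Henderson–Hasselbalch with mole ratio 0.13/0.272: pH = 4.745 + (-0.321)

pH = 4.42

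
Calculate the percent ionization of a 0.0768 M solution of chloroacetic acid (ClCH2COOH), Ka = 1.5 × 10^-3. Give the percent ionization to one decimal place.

13.0%

ClCH2COOH ⇌ ClCH2COO- + H+; let x = [H+] at equilibrium.
Solve x² + 0.0015x − 0.000115 = 0 → x = 1.00 × 10^-2 M
% ionization = x/C₀ × 100% = 1.00 × 10^-2/0.0768 × 100% = 13.0%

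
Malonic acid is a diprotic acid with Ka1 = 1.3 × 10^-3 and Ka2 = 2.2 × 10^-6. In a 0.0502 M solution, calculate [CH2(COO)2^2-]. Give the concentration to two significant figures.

2.2 × 10^-6 M

First ionization gives [H+] ≈ [CH2(COOH)COO-] = 7.45 × 10^-3 M.
Second step: Ka2 = [H+][CH2(COO)2^2-]/[CH2(COOH)COO-] ≈ [CH2(COO)2^2-] (since [H+] ≈ [CH2(COOH)COO-]).
So [CH2(COO)2^2-] ≈ Ka2.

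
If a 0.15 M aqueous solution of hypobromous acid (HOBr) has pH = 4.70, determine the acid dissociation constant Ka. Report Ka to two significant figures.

Ka = 2.7 × 10^-9

[H+] = 10^(-4.70) = 2.00 × 10^-5 M
At equilibrium [HA] = 0.15 − 2.00 × 10^-5 = 1.50 × 10^-1 M
Ka = [H+][A-]/[HA] = (2.00 × 10^-5)² / 1.50 × 10^-1 = 2.7 × 10^-9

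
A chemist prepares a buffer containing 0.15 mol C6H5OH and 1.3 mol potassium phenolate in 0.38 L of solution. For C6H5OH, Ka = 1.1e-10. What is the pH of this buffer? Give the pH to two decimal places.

pKa = −log(1.1 × 10^-10) = 9.959
Using pH = pKa + log([base]/[acid]) with [base]/[acid] = 1.3/0.15:
pH = 9.959 + (+0.938) = 10.90

pH = 10.90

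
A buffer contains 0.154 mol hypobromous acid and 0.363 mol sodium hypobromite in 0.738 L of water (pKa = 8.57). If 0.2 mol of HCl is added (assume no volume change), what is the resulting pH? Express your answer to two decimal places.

pH = 8.23

After neutralization: n(HOBr) = 0.354 mol, n(OBr-) = 0.163 mol.
pH = pKa + log([A⁻]/[HA]) = 8.57 + log(0.163/0.354) = 8.57 -0.337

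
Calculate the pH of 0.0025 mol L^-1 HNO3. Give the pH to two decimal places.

HNO3 is a strong acid and dissociates completely, so [H+] = 0.0025 M.
pH = -log(0.0025) = 2.60

pH = 2.60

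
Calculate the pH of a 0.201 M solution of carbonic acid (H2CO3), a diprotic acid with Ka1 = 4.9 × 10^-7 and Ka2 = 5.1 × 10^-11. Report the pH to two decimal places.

pH = 3.50

Ka1 ≫ Ka2, so treat the first dissociation as the only significant source of H+.
Ka1 = x²/(0.201 − x) = 4.9 × 10^-7
x ≈ √(4.9 × 10^-7 × 0.201) = 3.14 × 10^-4 M
pH = −log(3.14 × 10^-4) = 3.50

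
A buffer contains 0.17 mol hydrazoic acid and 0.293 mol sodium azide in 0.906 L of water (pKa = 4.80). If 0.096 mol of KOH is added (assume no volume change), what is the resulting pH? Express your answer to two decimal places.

pH = 5.52

OH- converts HN3 to N3-: HN3 → 0.074 mol, N3- → 0.389 mol.
pH = pKa + log(n_N3-/n_HN3) = 4.80 + log(0.389/0.074) = 4.80 + (+0.721)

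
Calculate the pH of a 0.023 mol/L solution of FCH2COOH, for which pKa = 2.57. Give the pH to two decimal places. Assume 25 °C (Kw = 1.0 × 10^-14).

pH = 2.18

FCH2COOH ⇌ FCH2COO- + H+
Ka = 10^(−2.57) = 2.69 × 10^-3
From the ICE table, Ka = x²/(0.023 − x) = 2.69 × 10^-3.
The 5% rule fails; solving x² + Ka·x − Ka·C₀ = 0 exactly:
x = (−Ka + √(Ka² + 4·Ka·C₀))/2 = 6.63 × 10^-3 M
pH = −log(6.63 × 10^-3) = 2.18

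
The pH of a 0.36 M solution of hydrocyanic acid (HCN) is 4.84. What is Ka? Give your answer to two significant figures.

Ka = 5.8 × 10^-10

[H+] = 10^(-4.84) = 1.45 × 10^-5 M
At equilibrium [HA] = 0.36 − 1.45 × 10^-5 = 3.60 × 10^-1 M
Ka = [H+][A-]/[HA] = (1.45 × 10^-5)² / 3.60 × 10^-1 = 5.8 × 10^-10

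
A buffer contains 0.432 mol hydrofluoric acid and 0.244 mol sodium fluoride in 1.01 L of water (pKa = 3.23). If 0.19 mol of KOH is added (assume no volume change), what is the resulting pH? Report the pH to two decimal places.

pH = 3.48

After neutralization: n(HF) = 0.242 mol, n(F-) = 0.434 mol.
Henderson–Hasselbalch with mole ratio 0.434/0.242: pH = 3.23 + (+0.254)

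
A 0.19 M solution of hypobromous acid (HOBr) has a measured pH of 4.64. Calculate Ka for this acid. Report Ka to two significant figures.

[H+] = 10^(-4.64) = 2.29 × 10^-5 M
At equilibrium [HA] = 0.19 − 2.29 × 10^-5 = 1.90 × 10^-1 M
Ka = [H+][A-]/[HA] = (2.29 × 10^-5)² / 1.90 × 10^-1 = 2.8 × 10^-9

Ka = 2.8 × 10^-9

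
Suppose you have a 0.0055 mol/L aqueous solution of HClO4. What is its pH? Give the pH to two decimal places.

HClO4 is a strong acid and dissociates completely, so [H+] = 0.0055 M.
pH = -log(0.0055) = 2.26

pH = 2.26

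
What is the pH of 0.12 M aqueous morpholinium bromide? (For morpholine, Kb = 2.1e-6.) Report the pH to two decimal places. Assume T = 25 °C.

C4H8ONH2+ is the conjugate acid of the weak base C4H8ONH.
Ka = Kw/Kb = 1.0×10^-14 / 2.1 × 10^-6 = 4.76 × 10^-9
From the ICE table, Ka = [H+]²/(0.12 − [H+]) = 4.76 × 10^-9.
Assume [H+] ≪ 0.12: [H+] ≈ √(4.76 × 10^-9 × 0.12) = 2.39 × 10^-5 M
pH = −log[H+] = −log(2.39 × 10^-5) = 4.62

pH = 4.62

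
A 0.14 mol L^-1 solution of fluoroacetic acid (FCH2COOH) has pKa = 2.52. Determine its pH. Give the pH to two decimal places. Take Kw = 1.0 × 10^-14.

pH = 1.72

FCH2COOH ⇌ FCH2COO- + H+
Ka = 10^(−2.52) = 3.02 × 10^-3
From the ICE table, Ka = [H+]²/(0.14 − [H+]) = 3.02 × 10^-3.
The 5% rule fails; solving [H+]² + Ka·[H+] − Ka·C₀ = 0 exactly:
[H+] = [−0.00302 + √(0.00302² + 0.00169)]/2 = 1.91 × 10^-2 M
pH = −log[H+] = −log(1.91 × 10^-2) = 1.72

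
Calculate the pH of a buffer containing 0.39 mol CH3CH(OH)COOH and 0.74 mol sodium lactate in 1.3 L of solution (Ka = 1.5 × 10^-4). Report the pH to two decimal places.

pH = 4.10

pKa = −log(1.5 × 10^-4) = 3.824
pH = pKa + log([A⁻]/[HA]) = 3.824 + log(0.74/0.39)
pH = 3.824 + (+0.278) = 4.10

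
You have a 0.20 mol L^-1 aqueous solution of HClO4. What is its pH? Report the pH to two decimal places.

HClO4 is a strong acid and dissociates completely, so [H+] = 0.20 M.
pH = -log(0.2) = 0.70

pH = 0.70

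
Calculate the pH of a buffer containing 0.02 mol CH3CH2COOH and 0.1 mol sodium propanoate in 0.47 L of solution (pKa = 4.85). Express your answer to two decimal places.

Henderson–Hasselbalch: pH = pKa + log([CH3CH2COO-]/[CH3CH2COOH]) = 4.85 + log(0.1/0.02)
pH = 4.85 + (+0.699) = 5.55

pH = 5.55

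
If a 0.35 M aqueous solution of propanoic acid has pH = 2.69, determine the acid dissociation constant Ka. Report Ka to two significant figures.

[H+] = 10^(-2.69) = 2.04 × 10^-3 M
At equilibrium [HA] = 0.35 − 2.04 × 10^-3 = 3.48 × 10^-1 M
Ka = [H+][A-]/[HA] = (2.04 × 10^-3)² / 3.48 × 10^-1 = 1.2 × 10^-5

Ka = 1.2 × 10^-5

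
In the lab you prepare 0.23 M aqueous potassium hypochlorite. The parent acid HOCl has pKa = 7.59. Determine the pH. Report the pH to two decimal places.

OCl- is the conjugate base of the weak acid HOCl.
Ka = 10^(−7.59) = 2.57 × 10^-8
Kb = Kw/Ka = 1.0×10^-14 / 2.57 × 10^-8 = 3.89 × 10^-7
From the ICE table, Kb = [OH-]²/(0.23 − [OH-]) = 3.89 × 10^-7.
Assume [OH-] ≪ 0.23: [OH-] ≈ √(3.89 × 10^-7 × 0.23) = 2.99 × 10^-4 M
pOH = 3.52, so pH = 14.00 − pOH = 10.48

pH = 10.48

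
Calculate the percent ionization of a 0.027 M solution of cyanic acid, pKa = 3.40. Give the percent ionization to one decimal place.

11.4%

HOCN ⇌ OCN- + H+; let x = [H+] at equilibrium.
Ka = 10^(−3.40) = 3.98 × 10^-4
Solve x² + 0.000398x − 1.07e-05 = 0 → x = 3.09 × 10^-3 M
% ionization = x/C₀ × 100% = 3.09 × 10^-3/0.027 × 100% = 11.4%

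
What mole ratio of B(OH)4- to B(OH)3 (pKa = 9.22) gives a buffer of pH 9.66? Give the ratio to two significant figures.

ratio = 2.8

pH = pKa + log(r) ⇒ log(r) = 9.66 − 9.22 = +0.44
r = [B(OH)4-]/[B(OH)3] = 10^(+0.44) = 2.75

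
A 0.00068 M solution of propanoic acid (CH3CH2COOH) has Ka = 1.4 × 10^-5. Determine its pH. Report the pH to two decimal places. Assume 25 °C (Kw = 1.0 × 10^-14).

CH3CH2COOH ⇌ CH3CH2COO- + H+
Ka = x²/(0.00068 − x) = 1.4 × 10^-5
The 5% rule fails; solving x² + Ka·x − Ka·C₀ = 0 exactly:
x = (−Ka + √(Ka² + 4·Ka·C₀))/2 = 9.08 × 10^-5 M
pH = −log[H+] = −log(9.08 × 10^-5) = 4.04

pH = 4.04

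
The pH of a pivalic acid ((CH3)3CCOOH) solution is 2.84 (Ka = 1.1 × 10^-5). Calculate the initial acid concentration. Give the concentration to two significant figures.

[H+] = 10^(-2.84) = 1.45 × 10^-3 M = x
Ka = x²/(C₀ − x) ⇒ C₀ = x + x²/Ka
C₀ = 1.45 × 10^-3 + (1.45 × 10^-3)²/(1.1 × 10^-5) = 1.93 × 10^-1 M

C₀ = 1.9 × 10^-1 M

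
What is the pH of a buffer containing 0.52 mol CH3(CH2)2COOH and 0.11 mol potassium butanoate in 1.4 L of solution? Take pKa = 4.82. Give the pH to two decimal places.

Using pH = pKa + log([base]/[acid]) with [base]/[acid] = 0.11/0.52:
pH = 4.82 + (-0.675) = 4.15

pH = 4.15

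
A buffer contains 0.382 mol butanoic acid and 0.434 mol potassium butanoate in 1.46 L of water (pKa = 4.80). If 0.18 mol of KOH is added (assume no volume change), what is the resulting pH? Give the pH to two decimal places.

After neutralization: n(CH3(CH2)2COOH) = 0.202 mol, n(CH3(CH2)2COO-) = 0.614 mol.
Henderson–Hasselbalch with mole ratio 0.614/0.202: pH = 4.80 + (+0.483)

pH = 5.28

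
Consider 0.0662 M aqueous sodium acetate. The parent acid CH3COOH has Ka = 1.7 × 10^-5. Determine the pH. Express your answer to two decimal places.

pH = 8.80

CH3COO- is the conjugate base of the weak acid CH3COOH.
Kb = Kw/Ka = 1.0×10^-14 / 1.7 × 10^-5 = 5.88 × 10^-10
Let x = [OH-] at equilibrium. Kb = x²/(0.0662 − x).
Assume x ≪ 0.0662: x ≈ √(5.88 × 10^-10 × 0.0662) = 6.24 × 10^-6 M
(x/C₀ = 0.0094% < 5%, so the approximation holds.)
pOH = −log(6.24 × 10^-6) = 5.20; pH = 14.00 − 5.20 = 8.80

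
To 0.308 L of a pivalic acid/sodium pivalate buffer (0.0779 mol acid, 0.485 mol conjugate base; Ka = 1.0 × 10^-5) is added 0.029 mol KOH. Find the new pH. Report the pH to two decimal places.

pH = 6.02

After neutralization: n((CH3)3CCOOH) = 0.0489 mol, n((CH3)3CCOO-) = 0.514 mol.
pKa = −log(1.0 × 10^-5) = 5.000
pH = pKa + log([A⁻]/[HA]) = 5.000 + log(0.514/0.0489) = 5.000 +1.022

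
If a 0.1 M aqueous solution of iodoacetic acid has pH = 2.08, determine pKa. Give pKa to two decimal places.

pKa = 3.12

[H+] = 10^(-2.08) = 8.32 × 10^-3 M
At equilibrium [HA] = 0.1 − 8.32 × 10^-3 = 9.17 × 10^-2 M
Ka = [H+][A-]/[HA] = (8.32 × 10^-3)² / 9.17 × 10^-2 = 7.55 × 10^-4
pKa = -log(7.55 × 10^-4) = 3.12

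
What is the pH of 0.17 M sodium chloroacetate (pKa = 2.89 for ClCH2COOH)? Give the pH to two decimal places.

pH = 8.06

ClCH2COO- is the conjugate base of the weak acid ClCH2COOH.
Ka = 10^(−2.89) = 1.29 × 10^-3
Kb = Kw/Ka = 1.0×10^-14 / 1.29 × 10^-3 = 7.75 × 10^-12
Kb = x²/(0.17 − x) = 7.75 × 10^-12
Neglecting x in the denominator: x = √(7.75 × 10^-12 × 0.17) = 1.15 × 10^-6 M
pOH = 5.94, so pH = 14.00 − pOH = 8.06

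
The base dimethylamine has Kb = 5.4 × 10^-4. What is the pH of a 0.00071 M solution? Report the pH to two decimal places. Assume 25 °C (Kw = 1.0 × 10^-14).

pH = 10.61

(CH3)2NH + H2O ⇌ (CH3)2NH2+ + OH-
Kb = x²/(0.00071 − x) = 5.4 × 10^-4
The 5% rule fails; solving x² + Kb·x − Kb·C₀ = 0 exactly:
x = (−Kb + √(Kb² + 4·Kb·C₀))/2 = 4.05 × 10^-4 M
pOH = −log(4.05 × 10^-4) = 3.39; pH = 14.00 − 3.39 = 10.61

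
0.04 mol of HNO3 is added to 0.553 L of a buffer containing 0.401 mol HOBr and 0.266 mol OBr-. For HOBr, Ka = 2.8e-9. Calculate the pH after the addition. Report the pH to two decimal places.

After neutralization: n(HOBr) = 0.441 mol, n(OBr-) = 0.226 mol.
pKa = −log(2.8 × 10^-9) = 8.553
pH = pKa + log([A⁻]/[HA]) = 8.553 + log(0.226/0.441) = 8.553 -0.290

pH = 8.26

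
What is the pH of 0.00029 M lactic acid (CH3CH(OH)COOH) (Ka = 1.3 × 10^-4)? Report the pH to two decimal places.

pH = 3.85

CH3CH(OH)COOH ⇌ CH3CH(OH)COO- + H+
Ka = x²/(0.00029 − x) = 1.3 × 10^-4
Here C₀/Ka ≈ 2.23, so the small-x approximation fails. Use the quadratic:
x = [−0.00013 + √(0.00013² + 1.51e-07)]/2 = 1.40 × 10^-4 M
pH = −log(1.40 × 10^-4) = 3.85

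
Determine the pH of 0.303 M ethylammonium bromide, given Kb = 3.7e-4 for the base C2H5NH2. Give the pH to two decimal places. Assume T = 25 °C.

C2H5NH3+ is the conjugate acid of the weak base C2H5NH2.
Ka = Kw/Kb = 1.0×10^-14 / 3.7 × 10^-4 = 2.70 × 10^-11
From the ICE table, Ka = [H+]²/(0.303 − [H+]) = 2.70 × 10^-11.
Neglecting [H+] in the denominator: [H+] = √(2.70 × 10^-11 × 0.303) = 2.86 × 10^-6 M
Check: 0.00094% ionized — well under 5%, approximation valid.
pH = −log(2.86 × 10^-6) = 5.54

pH = 5.54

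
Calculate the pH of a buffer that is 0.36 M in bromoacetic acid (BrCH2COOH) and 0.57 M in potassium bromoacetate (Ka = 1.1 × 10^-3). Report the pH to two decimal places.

pH = 3.16

pKa = −log(1.1 × 10^-3) = 2.959
pH = pKa + log([A⁻]/[HA]) = 2.959 + log(0.57/0.36)
pH = 2.959 + (+0.200) = 3.16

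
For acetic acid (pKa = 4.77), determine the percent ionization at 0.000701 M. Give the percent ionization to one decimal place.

CH3COOH ⇌ CH3COO- + H+; let x = [H+] at equilibrium.
Ka = 10^(−4.77) = 1.70 × 10^-5
Solve x² + 1.7e-05x − 1.19e-08 = 0 → x = 1.01 × 10^-4 M
Fraction ionized = 1.01 × 10^-4 / 0.000701 = 0.1441 → 14.4%

14.4%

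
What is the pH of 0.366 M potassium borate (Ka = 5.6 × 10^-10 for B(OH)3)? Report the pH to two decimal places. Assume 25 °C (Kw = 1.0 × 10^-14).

B(OH)4- is the conjugate base of the weak acid B(OH)3.
Kb = Kw/Ka = 1.0×10^-14 / 5.6 × 10^-10 = 1.79 × 10^-5
From the ICE table, Kb = x²/(0.366 − x) = 1.79 × 10^-5.
Neglecting x in the denominator: x = √(1.79 × 10^-5 × 0.366) = 2.56 × 10^-3 M
(x/C₀ = 0.7% < 5%, so the approximation holds.)
pOH = −log(2.56 × 10^-3) = 2.59; pH = 14.00 − 2.59 = 11.41

pH = 11.41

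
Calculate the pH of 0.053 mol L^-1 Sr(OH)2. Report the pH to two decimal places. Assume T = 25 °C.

Sr(OH)2 is a strong base (each formula unit releases 2 OH-); [OH-] = 0.106 M.
pOH = -log(0.106) = 0.97
pH = 14.00 - 0.97 = 13.03

pH = 13.03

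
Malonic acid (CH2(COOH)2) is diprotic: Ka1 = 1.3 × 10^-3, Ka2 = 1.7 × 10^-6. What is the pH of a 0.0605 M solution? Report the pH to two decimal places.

pH = 2.08

Since Ka1 ≫ Ka2, the first ionization dominates [H+].
Ka1 = x²/(0.0605 − x) = 1.3 × 10^-3
Solving the quadratic: x = (−Ka1 + √(Ka1² + 4·Ka1·C₀))/2 = 8.24 × 10^-3 M
pH = −log(8.24 × 10^-3) = 2.08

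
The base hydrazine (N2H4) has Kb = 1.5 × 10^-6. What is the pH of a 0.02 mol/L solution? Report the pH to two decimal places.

pH = 10.24

N2H4 + H2O ⇌ N2H5+ + OH-
From the ICE table, Kb = x²/(0.02 − x) = 1.5 × 10^-6.
Since Kb ≪ C₀, x ≈ √(Kb·C₀) = 1.73 × 10^-4 M.
Check: 0.87% ionized — well under 5%, approximation valid.
pOH = −log(1.73 × 10^-4) = 3.76; pH = 14.00 − 3.76 = 10.24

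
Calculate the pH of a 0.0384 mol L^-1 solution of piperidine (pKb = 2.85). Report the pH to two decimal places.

C5H10NH + H2O ⇌ C5H10NH2+ + OH-
Kb = 10^(−2.85) = 1.41 × 10^-3
Let x = [OH-] at equilibrium. Kb = x²/(0.0384 − x).
The 5% rule fails; solving x² + Kb·x − Kb·C₀ = 0 exactly:
x = [−0.00141 + √(0.00141² + 0.000217)]/2 = 6.69 × 10^-3 M
pOH = −log(6.69 × 10^-3) = 2.17; pH = 14.00 − 2.17 = 11.83

pH = 11.83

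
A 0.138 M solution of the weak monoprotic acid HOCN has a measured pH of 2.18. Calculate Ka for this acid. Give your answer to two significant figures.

[H+] = 10^(-2.18) = 6.61 × 10^-3 M
At equilibrium [HA] = 0.138 − 6.61 × 10^-3 = 1.31 × 10^-1 M
Ka = [H+][A-]/[HA] = (6.61 × 10^-3)² / 1.31 × 10^-1 = 3.3 × 10^-4

Ka = 3.3 × 10^-4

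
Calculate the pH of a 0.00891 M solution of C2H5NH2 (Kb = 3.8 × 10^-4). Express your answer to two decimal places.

pH = 11.22

C2H5NH2 + H2O ⇌ C2H5NH3+ + OH-
Let x = [OH-] at equilibrium. Kb = x²/(0.00891 − x).
Here C₀/Kb ≈ 23.4, so the small-x approximation fails. Use the quadratic:
x = (−Kb + √(Kb² + 4·Kb·C₀))/2 = 1.66 × 10^-3 M
pOH = 2.78, so pH = 14.00 − pOH = 11.22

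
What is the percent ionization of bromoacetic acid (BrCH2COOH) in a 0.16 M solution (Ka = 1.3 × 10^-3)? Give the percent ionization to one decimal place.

8.6%

BrCH2COOH ⇌ BrCH2COO- + H+; let x = [H+] at equilibrium.
Ka = x²/(C₀ − x); solving the quadratic gives x = 1.38 × 10^-2 M.
% ionization = x/C₀ × 100% = 1.38 × 10^-2/0.16 × 100% = 8.6%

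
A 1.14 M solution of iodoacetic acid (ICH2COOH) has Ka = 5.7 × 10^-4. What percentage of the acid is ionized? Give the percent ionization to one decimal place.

ICH2COOH ⇌ ICH2COO- + H+; let x = [H+] at equilibrium.
x ≈ √(Ka·C₀) = √(5.7 × 10^-4 × 1.14) = 2.55 × 10^-2 M
% ionization = x/C₀ × 100% = 2.55 × 10^-2/1.14 × 100% = 2.2%

2.2%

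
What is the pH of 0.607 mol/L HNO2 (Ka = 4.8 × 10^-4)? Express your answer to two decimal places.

HNO2 ⇌ NO2- + H+
Ka = x²/(0.607 − x) = 4.8 × 10^-4
Neglecting x in the denominator: x = √(4.8 × 10^-4 × 0.607) = 1.71 × 10^-2 M
Check: 2.8% ionized — well under 5%, approximation valid.
pH = −log(1.71 × 10^-2) = 1.77

pH = 1.77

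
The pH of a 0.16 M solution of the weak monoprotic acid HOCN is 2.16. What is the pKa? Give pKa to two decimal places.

[H+] = 10^(-2.16) = 6.92 × 10^-3 M
At equilibrium [HA] = 0.16 − 6.92 × 10^-3 = 1.53 × 10^-1 M
Ka = [H+][A-]/[HA] = (6.92 × 10^-3)² / 1.53 × 10^-1 = 3.13 × 10^-4
pKa = -log(3.13 × 10^-4) = 3.50

pKa = 3.50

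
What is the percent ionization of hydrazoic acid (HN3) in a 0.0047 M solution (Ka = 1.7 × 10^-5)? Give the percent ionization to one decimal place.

HN3 ⇌ N3- + H+; let x = [H+] at equilibrium.
Solve x² + 1.7e-05x − 7.99e-08 = 0 → x = 2.74 × 10^-4 M
Fraction ionized = 2.74 × 10^-4 / 0.0047 = 0.0583 → 5.8%

5.8%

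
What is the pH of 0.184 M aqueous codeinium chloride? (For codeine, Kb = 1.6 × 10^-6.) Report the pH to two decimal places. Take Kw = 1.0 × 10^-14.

C18H22NO3+ is the conjugate acid of the weak base C18H21NO3.
Ka = Kw/Kb = 1.0×10^-14 / 1.6 × 10^-6 = 6.25 × 10^-9
Let x = [H+] at equilibrium. Ka = x²/(0.184 − x).
Since Ka ≪ C₀, x ≈ √(Ka·C₀) = 3.39 × 10^-5 M.
(x/C₀ = 0.018% < 5%, so the approximation holds.)
pH = −log[H+] = −log(3.39 × 10^-5) = 4.47

pH = 4.47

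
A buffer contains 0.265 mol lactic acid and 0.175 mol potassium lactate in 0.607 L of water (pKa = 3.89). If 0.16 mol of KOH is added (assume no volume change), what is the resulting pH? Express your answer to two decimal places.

pH = 4.39

After neutralization: n(CH3CH(OH)COOH) = 0.105 mol, n(CH3CH(OH)COO-) = 0.335 mol.
pH = pKa + log([A⁻]/[HA]) = 3.89 + log(0.335/0.105) = 3.89 +0.504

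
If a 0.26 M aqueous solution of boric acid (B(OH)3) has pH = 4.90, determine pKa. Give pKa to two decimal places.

pKa = 9.21

[H+] = 10^(-4.90) = 1.26 × 10^-5 M
At equilibrium [HA] = 0.26 − 1.26 × 10^-5 = 2.60 × 10^-1 M
Ka = [H+][A-]/[HA] = (1.26 × 10^-5)² / 2.60 × 10^-1 = 6.11 × 10^-10
pKa = -log(6.11 × 10^-10) = 9.21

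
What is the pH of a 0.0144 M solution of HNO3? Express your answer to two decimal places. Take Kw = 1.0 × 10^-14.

HNO3 is a strong acid and dissociates completely, so [H+] = 0.0144 M.
pH = -log(0.0144) = 1.84

pH = 1.84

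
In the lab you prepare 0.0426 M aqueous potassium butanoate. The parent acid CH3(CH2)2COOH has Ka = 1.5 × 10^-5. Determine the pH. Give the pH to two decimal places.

CH3(CH2)2COO- is the conjugate base of the weak acid CH3(CH2)2COOH.
Kb = Kw/Ka = 1.0×10^-14 / 1.5 × 10^-5 = 6.67 × 10^-10
Kb = [OH-]²/(0.0426 − [OH-]) = 6.67 × 10^-10
Assume [OH-] ≪ 0.0426: [OH-] ≈ √(6.67 × 10^-10 × 0.0426) = 5.33 × 10^-6 M
pOH = 5.27, so pH = 14.00 − pOH = 8.73

pH = 8.73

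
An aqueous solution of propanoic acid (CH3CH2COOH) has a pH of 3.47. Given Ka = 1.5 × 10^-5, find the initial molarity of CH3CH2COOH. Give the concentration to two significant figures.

C₀ = 8.0 × 10^-3 M

[H+] = 10^(-3.47) = 3.39 × 10^-4 M = x
Ka = x²/(C₀ − x) ⇒ C₀ = x + x²/Ka
C₀ = 3.39 × 10^-4 + (3.39 × 10^-4)²/(1.5 × 10^-5) = 8.00 × 10^-3 M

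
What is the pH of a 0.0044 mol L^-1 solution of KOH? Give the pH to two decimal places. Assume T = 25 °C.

pH = 11.64

KOH is a strong base; [OH-] = 0.0044 M.
pOH = -log(0.0044) = 2.36
pH = 14.00 - 2.36 = 11.64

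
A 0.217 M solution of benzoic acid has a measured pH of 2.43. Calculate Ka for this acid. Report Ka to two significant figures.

[H+] = 10^(-2.43) = 3.72 × 10^-3 M
At equilibrium [HA] = 0.217 − 3.72 × 10^-3 = 2.13 × 10^-1 M
Ka = [H+][A-]/[HA] = (3.72 × 10^-3)² / 2.13 × 10^-1 = 6.5 × 10^-5

Ka = 6.5 × 10^-5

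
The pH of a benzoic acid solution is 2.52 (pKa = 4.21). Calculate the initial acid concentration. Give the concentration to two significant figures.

C₀ = 1.5 × 10^-1 M

[H+] = 10^(-2.52) = 3.02 × 10^-3 M = x
Ka = 10^(−4.21) = 6.17 × 10^-5
Ka = x²/(C₀ − x) ⇒ C₀ = x + x²/Ka
C₀ = 3.02 × 10^-3 + (3.02 × 10^-3)²/(6.17 × 10^-5) = 1.51 × 10^-1 M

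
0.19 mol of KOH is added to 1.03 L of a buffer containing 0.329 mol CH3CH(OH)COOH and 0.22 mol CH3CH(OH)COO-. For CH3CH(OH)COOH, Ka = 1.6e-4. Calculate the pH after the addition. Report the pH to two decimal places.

After neutralization: n(CH3CH(OH)COOH) = 0.139 mol, n(CH3CH(OH)COO-) = 0.41 mol.
pKa = −log(1.6 × 10^-4) = 3.796
Henderson–Hasselbalch with mole ratio 0.41/0.139: pH = 3.796 + (+0.470)

pH = 4.27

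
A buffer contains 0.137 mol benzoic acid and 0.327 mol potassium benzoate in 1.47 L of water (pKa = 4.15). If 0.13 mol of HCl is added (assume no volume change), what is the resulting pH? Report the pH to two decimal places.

After neutralization: n(C6H5COOH) = 0.267 mol, n(C6H5COO-) = 0.197 mol.
pH = pKa + log([A⁻]/[HA]) = 4.15 + log(0.197/0.267) = 4.15 -0.132

pH = 4.02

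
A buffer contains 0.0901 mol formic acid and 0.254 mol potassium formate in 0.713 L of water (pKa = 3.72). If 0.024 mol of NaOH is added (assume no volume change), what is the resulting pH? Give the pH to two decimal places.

pH = 4.34

OH- converts HCOOH to HCOO-: HCOOH → 0.0661 mol, HCOO- → 0.278 mol.
pH = pKa + log(n_HCOO-/n_HCOOH) = 3.72 + log(0.278/0.0661) = 3.72 + (+0.624)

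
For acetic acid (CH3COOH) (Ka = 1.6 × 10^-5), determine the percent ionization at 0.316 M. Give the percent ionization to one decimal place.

0.7%

CH3COOH ⇌ CH3COO- + H+; let x = [H+] at equilibrium.
x ≈ √(Ka·C₀) = √(1.6 × 10^-5 × 0.316) = 2.25 × 10^-3 M
Fraction ionized = 2.25 × 10^-3 / 0.316 = 0.0071 → 0.7%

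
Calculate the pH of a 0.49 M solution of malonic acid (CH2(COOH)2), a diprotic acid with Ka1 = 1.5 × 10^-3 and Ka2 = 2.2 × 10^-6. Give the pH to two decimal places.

Since Ka1 ≫ Ka2, the first ionization dominates [H+].
Ka1 = x²/(0.49 − x) = 1.5 × 10^-3
Solving the quadratic: x = (−Ka1 + √(Ka1² + 4·Ka1·C₀))/2 = 2.64 × 10^-2 M
pH = −log(2.64 × 10^-2) = 1.58

pH = 1.58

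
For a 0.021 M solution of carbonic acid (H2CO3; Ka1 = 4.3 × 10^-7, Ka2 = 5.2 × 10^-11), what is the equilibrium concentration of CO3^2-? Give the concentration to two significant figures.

5.2 × 10^-11 M

First ionization gives [H+] ≈ [HCO3-] = 9.50 × 10^-5 M.
Second step: Ka2 = [H+][CO3^2-]/[HCO3-] ≈ [CO3^2-] (since [H+] ≈ [HCO3-]).
So [CO3^2-] ≈ Ka2.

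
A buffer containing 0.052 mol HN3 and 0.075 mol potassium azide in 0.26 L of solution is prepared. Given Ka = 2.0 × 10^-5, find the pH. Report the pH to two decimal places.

pKa = −log(2.0 × 10^-5) = 4.699
Using pH = pKa + log([base]/[acid]) with [base]/[acid] = 0.075/0.052:
pH = 4.699 + (+0.159) = 4.86

pH = 4.86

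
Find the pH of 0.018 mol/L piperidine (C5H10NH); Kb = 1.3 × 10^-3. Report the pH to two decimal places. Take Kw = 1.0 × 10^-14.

C5H10NH + H2O ⇌ C5H10NH2+ + OH-
Kb = [OH-]²/(0.018 − [OH-]) = 1.3 × 10^-3
Here C₀/Kb ≈ 13.8, so the small-[OH-] approximation fails. Use the quadratic:
[OH-] = (−Kb + √(Kb² + 4·Kb·C₀))/2 = 4.23 × 10^-3 M
pOH = −log(4.23 × 10^-3) = 2.37; pH = 14.00 − 2.37 = 11.63

pH = 11.63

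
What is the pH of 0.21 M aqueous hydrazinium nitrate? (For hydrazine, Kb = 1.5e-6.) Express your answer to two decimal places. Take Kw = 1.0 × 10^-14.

pH = 4.43

N2H5+ is the conjugate acid of the weak base N2H4.
Ka = Kw/Kb = 1.0×10^-14 / 1.5 × 10^-6 = 6.67 × 10^-9
From the ICE table, Ka = [H+]²/(0.21 − [H+]) = 6.67 × 10^-9.
Assume [H+] ≪ 0.21: [H+] ≈ √(6.67 × 10^-9 × 0.21) = 3.74 × 10^-5 M
([H+]/C₀ = 0.018% < 5%, so the approximation holds.)
pH = −log(3.74 × 10^-5) = 4.43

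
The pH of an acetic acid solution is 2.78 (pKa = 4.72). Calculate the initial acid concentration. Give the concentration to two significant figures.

C₀ = 1.5 × 10^-1 M

[H+] = 10^(-2.78) = 1.66 × 10^-3 M = x
Ka = 10^(−4.72) = 1.91 × 10^-5
Ka = x²/(C₀ − x) ⇒ C₀ = x + x²/Ka
C₀ = 1.66 × 10^-3 + (1.66 × 10^-3)²/(1.91 × 10^-5) = 1.46 × 10^-1 M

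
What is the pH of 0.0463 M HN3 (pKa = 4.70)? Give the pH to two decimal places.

pH = 3.02

HN3 ⇌ N3- + H+
Ka = 10^(−4.70) = 2.00 × 10^-5
Let x = [H+] at equilibrium. Ka = x²/(0.0463 − x).
Neglecting x in the denominator: x = √(2.00 × 10^-5 × 0.0463) = 9.62 × 10^-4 M
pH = −log(9.62 × 10^-4) = 3.02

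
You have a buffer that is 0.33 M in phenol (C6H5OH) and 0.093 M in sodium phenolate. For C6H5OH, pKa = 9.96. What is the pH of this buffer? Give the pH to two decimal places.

pH = pKa + log([A⁻]/[HA]) = 9.96 + log(0.093/0.33)
pH = 9.96 + (-0.550) = 9.41

pH = 9.41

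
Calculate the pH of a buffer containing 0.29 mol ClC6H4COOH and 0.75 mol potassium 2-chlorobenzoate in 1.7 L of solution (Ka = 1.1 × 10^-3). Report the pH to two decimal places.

pKa = −log(1.1 × 10^-3) = 2.959
pH = pKa + log([A⁻]/[HA]) = 2.959 + log(0.75/0.29)
pH = 2.959 + (+0.413) = 3.37

pH = 3.37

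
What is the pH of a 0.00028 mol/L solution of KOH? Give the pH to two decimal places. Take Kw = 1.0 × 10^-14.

pH = 10.45

KOH is a strong base; [OH-] = 0.00028 M.
pOH = -log(0.00028) = 3.55
pH = 14.00 - 3.55 = 10.45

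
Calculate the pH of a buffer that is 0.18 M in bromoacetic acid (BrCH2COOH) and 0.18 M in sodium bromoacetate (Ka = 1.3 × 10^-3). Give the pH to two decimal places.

pKa = −log(1.3 × 10^-3) = 2.886
pH = pKa + log([A⁻]/[HA]) = 2.886 + log(0.18/0.18)
pH = 2.886 + (+0.000) = 2.89

pH = 2.89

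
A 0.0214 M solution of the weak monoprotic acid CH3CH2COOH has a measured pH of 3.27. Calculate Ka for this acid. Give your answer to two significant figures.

[H+] = 10^(-3.27) = 5.37 × 10^-4 M
At equilibrium [HA] = 0.0214 − 5.37 × 10^-4 = 2.09 × 10^-2 M
Ka = [H+][A-]/[HA] = (5.37 × 10^-4)² / 2.09 × 10^-2 = 1.4 × 10^-5

Ka = 1.4 × 10^-5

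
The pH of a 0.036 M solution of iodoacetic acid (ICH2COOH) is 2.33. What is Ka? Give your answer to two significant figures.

Ka = 7.0 × 10^-4

[H+] = 10^(-2.33) = 4.68 × 10^-3 M
At equilibrium [HA] = 0.036 − 4.68 × 10^-3 = 3.13 × 10^-2 M
Ka = [H+][A-]/[HA] = (4.68 × 10^-3)² / 3.13 × 10^-2 = 7.0 × 10^-4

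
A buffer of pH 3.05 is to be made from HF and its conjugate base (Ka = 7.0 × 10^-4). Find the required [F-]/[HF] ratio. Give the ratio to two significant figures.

ratio = 0.79

pKa = -log(7.0 × 10^-4) = 3.155
pH = pKa + log(r) ⇒ log(r) = 3.05 − 3.155 = -0.105
r = [F-]/[HF] = 10^(-0.105) = 0.785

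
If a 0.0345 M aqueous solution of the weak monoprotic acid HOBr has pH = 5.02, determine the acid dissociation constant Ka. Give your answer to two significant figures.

[H+] = 10^(-5.02) = 9.55 × 10^-6 M
At equilibrium [HA] = 0.0345 − 9.55 × 10^-6 = 3.45 × 10^-2 M
Ka = [H+][A-]/[HA] = (9.55 × 10^-6)² / 3.45 × 10^-2 = 2.6 × 10^-9

Ka = 2.6 × 10^-9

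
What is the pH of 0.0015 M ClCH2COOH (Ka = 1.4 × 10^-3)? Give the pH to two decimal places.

pH = 3.04

ClCH2COOH ⇌ ClCH2COO- + H+
From the ICE table, Ka = [H+]²/(0.0015 − [H+]) = 1.4 × 10^-3.
[H+] is not negligible relative to C₀; solve [H+]² + 0.0014·[H+] − 2.1e-06 = 0.
[H+] = (−Ka + √(Ka² + 4·Ka·C₀))/2 = 9.09 × 10^-4 M
pH = −log[H+] = −log(9.09 × 10^-4) = 3.04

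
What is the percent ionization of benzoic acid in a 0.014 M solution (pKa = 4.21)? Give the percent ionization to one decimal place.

C6H5COOH ⇌ C6H5COO- + H+; let x = [H+] at equilibrium.
Ka = 10^(−4.21) = 6.17 × 10^-5
Solve x² + 6.17e-05x − 8.64e-07 = 0 → x = 8.99 × 10^-4 M
Fraction ionized = 8.99 × 10^-4 / 0.014 = 0.0642 → 6.4%

6.4%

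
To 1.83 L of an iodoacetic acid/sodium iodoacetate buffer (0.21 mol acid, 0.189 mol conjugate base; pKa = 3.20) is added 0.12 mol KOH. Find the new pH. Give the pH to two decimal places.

OH- converts ICH2COOH to ICH2COO-: ICH2COOH → 0.09 mol, ICH2COO- → 0.309 mol.
pH = pKa + log(n_ICH2COO-/n_ICH2COOH) = 3.20 + log(0.309/0.09) = 3.20 + (+0.536)

pH = 3.74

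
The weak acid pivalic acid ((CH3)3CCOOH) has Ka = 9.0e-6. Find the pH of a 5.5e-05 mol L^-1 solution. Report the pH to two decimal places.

(CH3)3CCOOH ⇌ (CH3)3CCOO- + H+
From the ICE table, Ka = [H+]²/(5.5e-05 − [H+]) = 9.0 × 10^-6.
Here C₀/Ka ≈ 6.11, so the small-[H+] approximation fails. Use the quadratic:
[H+] = [−9e-06 + √(9e-06² + 1.98e-09)]/2 = 1.82 × 10^-5 M
pH = −log(1.82 × 10^-5) = 4.74

pH = 4.74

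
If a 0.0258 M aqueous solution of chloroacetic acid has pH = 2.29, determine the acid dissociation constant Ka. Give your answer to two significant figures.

Ka = 1.3 × 10^-3

[H+] = 10^(-2.29) = 5.13 × 10^-3 M
At equilibrium [HA] = 0.0258 − 5.13 × 10^-3 = 2.07 × 10^-2 M
Ka = [H+][A-]/[HA] = (5.13 × 10^-3)² / 2.07 × 10^-2 = 1.3 × 10^-3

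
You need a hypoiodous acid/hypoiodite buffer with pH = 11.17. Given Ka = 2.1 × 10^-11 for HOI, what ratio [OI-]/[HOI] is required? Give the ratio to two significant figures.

ratio = 3.1

pKa = -log(2.1 × 10^-11) = 10.678
pH = pKa + log(r) ⇒ log(r) = 11.17 − 10.678 = +0.492
r = [OI-]/[HOI] = 10^(+0.492) = 3.1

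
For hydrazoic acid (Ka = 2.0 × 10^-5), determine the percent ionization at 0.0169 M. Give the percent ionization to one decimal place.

3.4%

HN3 ⇌ N3- + H+; let x = [H+] at equilibrium.
x ≈ √(Ka·C₀) = √(2.0 × 10^-5 × 0.0169) = 5.81 × 10^-4 M
Fraction ionized = 5.81 × 10^-4 / 0.0169 = 0.0344 → 3.4%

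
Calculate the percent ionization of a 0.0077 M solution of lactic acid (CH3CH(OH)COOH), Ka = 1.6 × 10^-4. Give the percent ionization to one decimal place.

CH3CH(OH)COOH ⇌ CH3CH(OH)COO- + H+; let x = [H+] at equilibrium.
Ka = x²/(C₀ − x); solving the quadratic gives x = 1.03 × 10^-3 M.
% ionization = x/C₀ × 100% = 1.03 × 10^-3/0.0077 × 100% = 13.4%

13.4%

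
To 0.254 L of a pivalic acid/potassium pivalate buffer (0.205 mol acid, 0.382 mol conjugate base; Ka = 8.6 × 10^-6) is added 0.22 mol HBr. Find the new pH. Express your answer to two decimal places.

pH = 4.65

After neutralization: n((CH3)3CCOOH) = 0.425 mol, n((CH3)3CCOO-) = 0.162 mol.
pKa = −log(8.6 × 10^-6) = 5.066
pH = pKa + log([A⁻]/[HA]) = 5.066 + log(0.162/0.425) = 5.066 -0.419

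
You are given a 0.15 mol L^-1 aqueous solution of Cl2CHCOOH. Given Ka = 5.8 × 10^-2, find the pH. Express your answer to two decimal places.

Cl2CHCOOH ⇌ Cl2CHCOO- + H+
Ka = [H+]²/(0.15 − [H+]) = 5.8 × 10^-2
[H+] is not negligible relative to C₀; solve [H+]² + 0.058·[H+] − 0.0087 = 0.
[H+] = (−Ka + √(Ka² + 4·Ka·C₀))/2 = 6.87 × 10^-2 M
pH = −log[H+] = −log(6.87 × 10^-2) = 1.16

pH = 1.16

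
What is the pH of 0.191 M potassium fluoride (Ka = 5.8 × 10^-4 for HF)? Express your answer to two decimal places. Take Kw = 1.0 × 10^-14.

pH = 8.26

F- is the conjugate base of the weak acid HF.
Kb = Kw/Ka = 1.0×10^-14 / 5.8 × 10^-4 = 1.72 × 10^-11
From the ICE table, Kb = x²/(0.191 − x) = 1.72 × 10^-11.
Neglecting x in the denominator: x = √(1.72 × 10^-11 × 0.191) = 1.81 × 10^-6 M
(x/C₀ = 0.00095% < 5%, so the approximation holds.)
pOH = 5.74, so pH = 14.00 − pOH = 8.26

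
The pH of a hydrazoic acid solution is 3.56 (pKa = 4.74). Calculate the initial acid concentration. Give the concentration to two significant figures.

[H+] = 10^(-3.56) = 2.75 × 10^-4 M = x
Ka = 10^(−4.74) = 1.82 × 10^-5
Ka = x²/(C₀ − x) ⇒ C₀ = x + x²/Ka
C₀ = 2.75 × 10^-4 + (2.75 × 10^-4)²/(1.82 × 10^-5) = 4.43 × 10^-3 M

C₀ = 4.4 × 10^-3 M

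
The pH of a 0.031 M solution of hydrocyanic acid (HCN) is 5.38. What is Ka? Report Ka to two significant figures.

Ka = 5.6 × 10^-10

[H+] = 10^(-5.38) = 4.17 × 10^-6 M
At equilibrium [HA] = 0.031 − 4.17 × 10^-6 = 3.10 × 10^-2 M
Ka = [H+][A-]/[HA] = (4.17 × 10^-6)² / 3.10 × 10^-2 = 5.6 × 10^-10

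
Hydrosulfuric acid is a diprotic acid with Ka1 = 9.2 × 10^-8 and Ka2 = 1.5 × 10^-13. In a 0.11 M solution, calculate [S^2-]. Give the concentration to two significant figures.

First ionization gives [H+] ≈ [HS-] = 1.01 × 10^-4 M.
Second step: Ka2 = [H+][S^2-]/[HS-] ≈ [S^2-] (since [H+] ≈ [HS-]).
So [S^2-] ≈ Ka2.

1.5 × 10^-13 M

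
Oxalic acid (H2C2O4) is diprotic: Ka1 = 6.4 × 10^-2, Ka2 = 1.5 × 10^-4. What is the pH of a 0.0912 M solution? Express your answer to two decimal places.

Ka1 ≫ Ka2, so treat the first dissociation as the only significant source of H+.
Ka1 = x²/(0.0912 − x) = 6.4 × 10^-2
Solving the quadratic: x = (−Ka1 + √(Ka1² + 4·Ka1·C₀))/2 = 5.08 × 10^-2 M
pH = −log(5.08 × 10^-2) = 1.29

pH = 1.29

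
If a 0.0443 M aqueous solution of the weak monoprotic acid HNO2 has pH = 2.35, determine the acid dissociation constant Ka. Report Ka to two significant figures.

[H+] = 10^(-2.35) = 4.47 × 10^-3 M
At equilibrium [HA] = 0.0443 − 4.47 × 10^-3 = 3.98 × 10^-2 M
Ka = [H+][A-]/[HA] = (4.47 × 10^-3)² / 3.98 × 10^-2 = 5.0 × 10^-4

Ka = 5.0 × 10^-4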